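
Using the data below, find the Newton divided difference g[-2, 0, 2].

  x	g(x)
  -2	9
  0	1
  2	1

g[-2,0] = (1 - 9) / (0 - (-2)) = -4
g[0,2] = (1 - 1) / (2 - 0) = 0
g[-2,0,2] = (0 - (-4)) / (2 - (-2)) = 1

1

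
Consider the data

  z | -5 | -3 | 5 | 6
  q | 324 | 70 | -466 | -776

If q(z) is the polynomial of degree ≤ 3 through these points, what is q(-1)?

8

L_0(-1) = (2)·(-6)·(-7)/[(-2)·(-10)·(-11)] = -21/55
L_1(-1) = (4)·(-6)·(-7)/[(2)·(-8)·(-9)] = 7/6
L_2(-1) = (4)·(2)·(-7)/[(10)·(8)·(-1)] = 7/10
L_3(-1) = (4)·(2)·(-6)/[(11)·(9)·(1)] = -16/33
Sum: 324·(-21/55) + 70·(7/6) + (-466)·(7/10) + (-776)·(-16/33) = 8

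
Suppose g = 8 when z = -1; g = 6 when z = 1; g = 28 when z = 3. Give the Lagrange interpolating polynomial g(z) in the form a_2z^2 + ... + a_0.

L_0(z) = (z - 1)(z - 3) / [8] = (1/8)z^2 - (1/2)z + 3/8
L_1(z) = (z + 1)(z - 3) / [-4] = -(1/4)z^2 + (1/2)z + 3/4
L_2(z) = (z + 1)(z - 1) / [8] = (1/8)z^2 - 1/8
g(z) = 8·L_0 + 6·L_1 + 28·L_2
  8·L_0(z) = z^2 - 4z + 3
  6·L_1(z) = -(3/2)z^2 + 3z + 9/2
  28·L_2(z) = (7/2)z^2 - 7/2
Adding term by term: 3z^2 - z + 4

g(z) = 3z^2 - z + 4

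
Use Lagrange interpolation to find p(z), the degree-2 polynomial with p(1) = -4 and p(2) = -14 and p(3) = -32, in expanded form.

L_0(z) = (z - 2)(z - 3) / [2] = (1/2)z^2 - (5/2)z + 3
L_1(z) = (z - 1)(z - 3) / [-1] = -z^2 + 4z - 3
L_2(z) = (z - 1)(z - 2) / [2] = (1/2)z^2 - (3/2)z + 1
p(z) = (-4)·L_0 + (-14)·L_1 + (-32)·L_2
  (-4)·L_0(z) = -2z^2 + 10z - 12
  (-14)·L_1(z) = 14z^2 - 56z + 42
  (-32)·L_2(z) = -16z^2 + 48z - 32
Adding term by term: -4z^2 + 2z - 2

p(z) = -4z^2 + 2z - 2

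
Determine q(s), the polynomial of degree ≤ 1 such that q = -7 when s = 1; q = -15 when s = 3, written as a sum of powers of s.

Build the Lagrange basis polynomials:
L_0(s) = (s - 3) / [-2] = -(1/2)s + 3/2
L_1(s) = (s - 1) / [2] = (1/2)s - 1/2
q(s) = (-7)·L_0 + (-15)·L_1
  (-7)·L_0(s) = (7/2)s - 21/2
  (-15)·L_1(s) = -(15/2)s + 15/2
Adding term by term: -4s - 3

q(s) = -4s - 3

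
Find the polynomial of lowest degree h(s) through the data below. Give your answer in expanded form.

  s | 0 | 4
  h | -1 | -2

h(s) = -(1/4)s - 1

L_0(s) = (s - 4) / [-4] = -(1/4)s + 1
L_1(s) = s / [4] = (1/4)s
h(s) = (-1)·L_0 + (-2)·L_1
  (-1)·L_0(s) = (1/4)s - 1
  (-2)·L_1(s) = -(1/2)s
Adding term by term: -(1/4)s - 1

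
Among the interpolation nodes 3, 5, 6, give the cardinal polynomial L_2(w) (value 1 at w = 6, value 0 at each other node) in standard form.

L_2(w) = (w - 3)(w - 5) / [(3)·(1)]
       = (w^2 - 8w + 15) / (3)

L_2(w) = (1/3)w^2 - (8/3)w + 5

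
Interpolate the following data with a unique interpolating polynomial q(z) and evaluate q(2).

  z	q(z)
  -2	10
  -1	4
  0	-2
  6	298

L_0(2) = (3)·(2)·(-4)/[(-1)·(-2)·(-8)] = 3/2
L_1(2) = (4)·(2)·(-4)/[(1)·(-1)·(-7)] = -32/7
L_2(2) = (4)·(3)·(-4)/[(2)·(1)·(-6)] = 4
L_3(2) = (4)·(3)·(2)/[(8)·(7)·(6)] = 1/14
Sum: 10·(3/2) + 4·(-32/7) + (-2)·(4) + 298·(1/14) = 10

10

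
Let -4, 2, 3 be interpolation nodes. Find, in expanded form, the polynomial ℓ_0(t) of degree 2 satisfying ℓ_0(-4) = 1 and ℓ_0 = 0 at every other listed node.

ℓ_0(t) = (t - 2)(t - 3) / [(-6)·(-7)]
       = (t^2 - 5t + 6) / (42)

ℓ_0(t) = (1/42)t^2 - (5/42)t + 1/7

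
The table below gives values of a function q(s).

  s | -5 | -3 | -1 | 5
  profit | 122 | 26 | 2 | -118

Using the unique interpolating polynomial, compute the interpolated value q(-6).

212

Using Newton's divided-difference form:
q[-5,-3] = (26 - 122) / (-3 - (-5)) = -48
q[-3,-1] = (2 - 26) / (-1 - (-3)) = -12
q[-1,5] = (-118 - 2) / (5 - (-1)) = -20
q[-5,-3,-1] = (-12 - (-48)) / (-1 - (-5)) = 9
q[-3,-1,5] = (-20 - (-12)) / (5 - (-3)) = -1
q[-5,-3,-1,5] = (-1 - 9) / (5 - (-5)) = -1
q(-6) = 122 + (-48)·(-1) + 9·(-1)·(-3) + (-1)·(-1)·(-3)·(-5) = 212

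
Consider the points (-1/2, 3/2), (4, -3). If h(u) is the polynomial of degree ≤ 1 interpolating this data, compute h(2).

-1

L_0(2) = (-2)/[(-9/2)] = 4/9
L_1(2) = (5/2)/[(9/2)] = 5/9
Sum: 3/2·(4/9) + (-3)·(5/9) = -1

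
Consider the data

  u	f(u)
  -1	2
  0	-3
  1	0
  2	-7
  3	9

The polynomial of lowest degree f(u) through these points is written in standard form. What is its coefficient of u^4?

17/8

Build the Lagrange basis polynomials:
L_0(u) = u(u - 1)(u - 2)(u - 3) / [24] = (1/24)u^4 - (1/4)u^3 + (11/24)u^2 - (1/4)u
L_1(u) = (u + 1)(u - 1)(u - 2)(u - 3) / [-6] = -(1/6)u^4 + (5/6)u^3 - (5/6)u^2 - (5/6)u + 1
L_2(u) = (u + 1)u(u - 2)(u - 3) / [4] = (1/4)u^4 - u^3 + (1/4)u^2 + (3/2)u
L_3(u) = (u + 1)u(u - 1)(u - 3) / [-6] = -(1/6)u^4 + (1/2)u^3 + (1/6)u^2 - (1/2)u
L_4(u) = (u + 1)u(u - 1)(u - 2) / [24] = (1/24)u^4 - (1/12)u^3 - (1/24)u^2 + (1/12)u
f(u) = 2·L_0 + (-3)·L_1 + 0·L_2 + (-7)·L_3 + 9·L_4
Only the coefficient of u^4 is needed; take it from each L_i and combine:
2·(1/24) + (-3)·(-1/6) + 0·(1/4) + (-7)·(-1/6) + 9·(1/24) = 17/8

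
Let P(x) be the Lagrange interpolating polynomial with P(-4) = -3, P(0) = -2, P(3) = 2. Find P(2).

Evaluate each Lagrange basis at x = 2:
L_0(2) = (2)·(-1)/[(-4)·(-7)] = -1/14
L_1(2) = (6)·(-1)/[(4)·(-3)] = 1/2
L_2(2) = (6)·(2)/[(7)·(3)] = 4/7
Sum: (-3)·(-1/14) + (-2)·(1/2) + 2·(4/7) = 5/14

5/14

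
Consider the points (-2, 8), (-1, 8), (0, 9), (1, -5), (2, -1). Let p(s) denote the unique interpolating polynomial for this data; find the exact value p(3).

103

Evaluate each Lagrange basis at s = 3:
L_0(3) = (4)·(3)·(2)·(1)/[(-1)·(-2)·(-3)·(-4)] = 1
L_1(3) = (5)·(3)·(2)·(1)/[(1)·(-1)·(-2)·(-3)] = -5
L_2(3) = (5)·(4)·(2)·(1)/[(2)·(1)·(-1)·(-2)] = 10
L_3(3) = (5)·(4)·(3)·(1)/[(3)·(2)·(1)·(-1)] = -10
L_4(3) = (5)·(4)·(3)·(2)/[(4)·(3)·(2)·(1)] = 5
Sum: 8·(1) + 8·(-5) + 9·(10) + (-5)·(-10) + (-1)·(5) = 103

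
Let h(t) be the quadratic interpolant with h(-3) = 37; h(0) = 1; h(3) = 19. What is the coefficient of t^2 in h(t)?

3

The leading coefficient equals the top divided difference h[-3,0,3].
h[-3,0] = (1 - 37) / (0 - (-3)) = -12
h[0,3] = (19 - 1) / (3 - 0) = 6
h[-3,0,3] = (6 - (-12)) / (3 - (-3)) = 3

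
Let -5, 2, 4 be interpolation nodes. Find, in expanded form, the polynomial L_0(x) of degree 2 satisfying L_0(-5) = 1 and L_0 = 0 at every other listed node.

L_0(x) = (1/63)x^2 - (2/21)x + 8/63

L_0(x) = (x - 2)(x - 4) / [(-7)·(-9)]
       = (x^2 - 6x + 8) / (63)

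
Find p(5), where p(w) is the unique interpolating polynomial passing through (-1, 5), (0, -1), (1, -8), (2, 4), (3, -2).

-501

Using Newton's divided-difference form:
p[-1,0] = (-1 - 5) / (0 - (-1)) = -6
p[0,1] = (-8 - (-1)) / (1 - 0) = -7
p[1,2] = (4 - (-8)) / (2 - 1) = 12
p[2,3] = (-2 - 4) / (3 - 2) = -6
p[-1,0,1] = (-7 - (-6)) / (1 - (-1)) = -1/2
p[0,1,2] = (12 - (-7)) / (2 - 0) = 19/2
p[1,2,3] = (-6 - 12) / (3 - 1) = -9
p[-1,0,1,2] = (19/2 - (-1/2)) / (2 - (-1)) = 10/3
p[0,1,2,3] = (-9 - 19/2) / (3 - 0) = -37/6
p[-1,0,1,2,3] = (-37/6 - 10/3) / (3 - (-1)) = -19/8
p(5) = 5 + (-6)·(6) + (-1/2)·(6)·(5) + (10/3)·(6)·(5)·(4) + (-19/8)·(6)·(5)·(4)·(3) = -501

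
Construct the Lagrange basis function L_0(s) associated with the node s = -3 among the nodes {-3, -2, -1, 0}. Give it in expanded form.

L_0(s) = (s + 2)(s + 1)s / [(-1)·(-2)·(-3)]
       = (s^3 + 3s^2 + 2s) / (-6)

L_0(s) = -(1/6)s^3 - (1/2)s^2 - (1/3)s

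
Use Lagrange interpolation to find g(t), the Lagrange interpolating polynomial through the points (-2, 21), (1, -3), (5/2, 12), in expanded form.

g(t) = 4t^2 - 4t - 3

Build the Lagrange basis polynomials:
L_0(t) = (t - 1)(t - 5/2) / [27/2] = (2/27)t^2 - (7/27)t + 5/27
L_1(t) = (t + 2)(t - 5/2) / [-9/2] = -(2/9)t^2 + (1/9)t + 10/9
L_2(t) = (t + 2)(t - 1) / [27/4] = (4/27)t^2 + (4/27)t - 8/27
g(t) = 21·L_0 + (-3)·L_1 + 12·L_2
  21·L_0(t) = (14/9)t^2 - (49/9)t + 35/9
  (-3)·L_1(t) = (2/3)t^2 - (1/3)t - 10/3
  12·L_2(t) = (16/9)t^2 + (16/9)t - 32/9
Adding term by term: 4t^2 - 4t - 3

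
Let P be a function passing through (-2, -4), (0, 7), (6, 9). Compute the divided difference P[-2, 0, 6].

-31/48

P[-2,0] = (7 - (-4)) / (0 - (-2)) = 11/2
P[0,6] = (9 - 7) / (6 - 0) = 1/3
P[-2,0,6] = (1/3 - 11/2) / (6 - (-2)) = -31/48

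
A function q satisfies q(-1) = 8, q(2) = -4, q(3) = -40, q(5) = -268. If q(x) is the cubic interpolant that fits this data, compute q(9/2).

-1487/8

Using Newton's divided-difference form:
q[-1,2] = (-4 - 8) / (2 - (-1)) = -4
q[2,3] = (-40 - (-4)) / (3 - 2) = -36
q[3,5] = (-268 - (-40)) / (5 - 3) = -114
q[-1,2,3] = (-36 - (-4)) / (3 - (-1)) = -8
q[2,3,5] = (-114 - (-36)) / (5 - 2) = -26
q[-1,2,3,5] = (-26 - (-8)) / (5 - (-1)) = -3
q(9/2) = 8 + (-4)·(11/2) + (-8)·(11/2)·(5/2) + (-3)·(11/2)·(5/2)·(3/2) = -1487/8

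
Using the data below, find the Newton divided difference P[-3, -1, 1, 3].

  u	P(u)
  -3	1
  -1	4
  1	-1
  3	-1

P[-3,-1] = (4 - 1) / (-1 - (-3)) = 3/2
P[-1,1] = (-1 - 4) / (1 - (-1)) = -5/2
P[1,3] = (-1 - (-1)) / (3 - 1) = 0
P[-3,-1,1] = (-5/2 - 3/2) / (1 - (-3)) = -1
P[-1,1,3] = (0 - (-5/2)) / (3 - (-1)) = 5/8
P[-3,-1,1,3] = (5/8 - (-1)) / (3 - (-3)) = 13/48

13/48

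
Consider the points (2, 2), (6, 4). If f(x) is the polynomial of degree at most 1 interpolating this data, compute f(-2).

0

Evaluate each Lagrange basis at x = -2:
L_0(-2) = (-8)/[(-4)] = 2
L_1(-2) = (-4)/[(4)] = -1
Sum: 2·(2) + 4·(-1) = 0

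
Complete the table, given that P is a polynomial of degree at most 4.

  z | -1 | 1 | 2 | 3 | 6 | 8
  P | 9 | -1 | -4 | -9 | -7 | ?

183/2

The 5 known values determine P uniquely (degree ≤ 4).
Evaluate each Lagrange basis at z = 8:
L_0(8) = (7)·(6)·(5)·(2)/[(-2)·(-3)·(-4)·(-7)] = 5/2
L_1(8) = (9)·(6)·(5)·(2)/[(2)·(-1)·(-2)·(-5)] = -27
L_2(8) = (9)·(7)·(5)·(2)/[(3)·(1)·(-1)·(-4)] = 105/2
L_3(8) = (9)·(7)·(6)·(2)/[(4)·(2)·(1)·(-3)] = -63/2
L_4(8) = (9)·(7)·(6)·(5)/[(7)·(5)·(4)·(3)] = 9/2
Sum: 9·(5/2) + (-1)·(-27) + (-4)·(105/2) + (-9)·(-63/2) + (-7)·(9/2) = 183/2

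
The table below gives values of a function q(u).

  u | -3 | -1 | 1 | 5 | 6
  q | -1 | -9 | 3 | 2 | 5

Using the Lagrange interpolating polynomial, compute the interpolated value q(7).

39/2

Evaluate each Lagrange basis at u = 7:
L_0(7) = (8)·(6)·(2)·(1)/[(-2)·(-4)·(-8)·(-9)] = 1/6
L_1(7) = (10)·(6)·(2)·(1)/[(2)·(-2)·(-6)·(-7)] = -5/7
L_2(7) = (10)·(8)·(2)·(1)/[(4)·(2)·(-4)·(-5)] = 1
L_3(7) = (10)·(8)·(6)·(1)/[(8)·(6)·(4)·(-1)] = -5/2
L_4(7) = (10)·(8)·(6)·(2)/[(9)·(7)·(5)·(1)] = 64/21
Sum: (-1)·(1/6) + (-9)·(-5/7) + 3·(1) + 2·(-5/2) + 5·(64/21) = 39/2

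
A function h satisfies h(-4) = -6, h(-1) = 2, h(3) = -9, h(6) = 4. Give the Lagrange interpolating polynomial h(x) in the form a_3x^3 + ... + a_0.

Build the Lagrange basis polynomials:
L_0(x) = (x + 1)(x - 3)(x - 6) / [-210] = -(1/210)x^3 + (4/105)x^2 - (3/70)x - 3/35
L_1(x) = (x + 4)(x - 3)(x - 6) / [84] = (1/84)x^3 - (5/84)x^2 - (3/14)x + 6/7
L_2(x) = (x + 4)(x + 1)(x - 6) / [-84] = -(1/84)x^3 + (1/84)x^2 + (13/42)x + 2/7
L_3(x) = (x + 4)(x + 1)(x - 3) / [210] = (1/210)x^3 + (1/105)x^2 - (11/210)x - 2/35
h(x) = (-6)·L_0 + 2·L_1 + (-9)·L_2 + 4·L_3
  (-6)·L_0(x) = (1/35)x^3 - (8/35)x^2 + (9/35)x + 18/35
  2·L_1(x) = (1/42)x^3 - (5/42)x^2 - (3/7)x + 12/7
  (-9)·L_2(x) = (3/28)x^3 - (3/28)x^2 - (39/14)x - 18/7
  4·L_3(x) = (2/105)x^3 + (4/105)x^2 - (22/105)x - 8/35
Adding term by term: (5/28)x^3 - (5/12)x^2 - (19/6)x - 4/7

h(x) = (5/28)x^3 - (5/12)x^2 - (19/6)x - 4/7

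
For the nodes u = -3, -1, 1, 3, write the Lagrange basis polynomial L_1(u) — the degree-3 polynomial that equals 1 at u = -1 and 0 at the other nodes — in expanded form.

L_1(u) = (1/16)u^3 - (1/16)u^2 - (9/16)u + 9/16

L_1(u) = (u + 3)(u - 1)(u - 3) / [(2)·(-2)·(-4)]
       = (u^3 - u^2 - 9u + 9) / (16)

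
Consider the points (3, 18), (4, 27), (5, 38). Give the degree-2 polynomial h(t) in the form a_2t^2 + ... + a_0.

h(t) = t^2 + 2t + 3

Newton's divided differences:
h[3,4] = (27 - 18) / (4 - 3) = 9
h[4,5] = (38 - 27) / (5 - 4) = 11
h[3,4,5] = (11 - 9) / (5 - 3) = 1
h(t) = 18 + 9·(t - 3) + 1·(t - 3)(t - 4)
Expanding: h(t) = t^2 + 2t + 3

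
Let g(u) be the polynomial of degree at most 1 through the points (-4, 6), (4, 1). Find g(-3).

L_0(-3) = (-7)/[(-8)] = 7/8
L_1(-3) = (1)/[(8)] = 1/8
Sum: 6·(7/8) + 1·(1/8) = 43/8

43/8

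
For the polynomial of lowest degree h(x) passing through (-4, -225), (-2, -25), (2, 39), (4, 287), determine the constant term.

Build the Lagrange basis polynomials:
L_0(x) = (x + 2)(x - 2)(x - 4) / [-96] = -(1/96)x^3 + (1/24)x^2 + (1/24)x - 1/6
L_1(x) = (x + 4)(x - 2)(x - 4) / [48] = (1/48)x^3 - (1/24)x^2 - (1/3)x + 2/3
L_2(x) = (x + 4)(x + 2)(x - 4) / [-48] = -(1/48)x^3 - (1/24)x^2 + (1/3)x + 2/3
L_3(x) = (x + 4)(x + 2)(x - 2) / [96] = (1/96)x^3 + (1/24)x^2 - (1/24)x - 1/6
h(x) = (-225)·L_0 + (-25)·L_1 + 39·L_2 + 287·L_3
Only the constant term is needed; take it from each L_i and combine:
(-225)·(-1/6) + (-25)·(2/3) + 39·(2/3) + 287·(-1/6) = -1

-1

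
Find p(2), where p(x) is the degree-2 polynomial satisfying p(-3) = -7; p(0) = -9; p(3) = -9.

-83/9

L_0(2) = (2)·(-1)/[(-3)·(-6)] = -1/9
L_1(2) = (5)·(-1)/[(3)·(-3)] = 5/9
L_2(2) = (5)·(2)/[(6)·(3)] = 5/9
Sum: (-7)·(-1/9) + (-9)·(5/9) + (-9)·(5/9) = -83/9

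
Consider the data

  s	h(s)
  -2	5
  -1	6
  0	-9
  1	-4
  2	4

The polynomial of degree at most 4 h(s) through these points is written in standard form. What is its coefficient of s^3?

Build the Lagrange basis polynomials:
L_0(s) = (s + 1)s(s - 1)(s - 2) / [24] = (1/24)s^4 - (1/12)s^3 - (1/24)s^2 + (1/12)s
L_1(s) = (s + 2)s(s - 1)(s - 2) / [-6] = -(1/6)s^4 + (1/6)s^3 + (2/3)s^2 - (2/3)s
L_2(s) = (s + 2)(s + 1)(s - 1)(s - 2) / [4] = (1/4)s^4 - (5/4)s^2 + 1
L_3(s) = (s + 2)(s + 1)s(s - 2) / [-6] = -(1/6)s^4 - (1/6)s^3 + (2/3)s^2 + (2/3)s
L_4(s) = (s + 2)(s + 1)s(s - 1) / [24] = (1/24)s^4 + (1/12)s^3 - (1/24)s^2 - (1/12)s
h(s) = 5·L_0 + 6·L_1 + (-9)·L_2 + (-4)·L_3 + 4·L_4
Only the coefficient of s^3 is needed; take it from each L_i and combine:
5·(-1/12) + 6·(1/6) + (-9)·(0) + (-4)·(-1/6) + 4·(1/12) = 19/12

19/12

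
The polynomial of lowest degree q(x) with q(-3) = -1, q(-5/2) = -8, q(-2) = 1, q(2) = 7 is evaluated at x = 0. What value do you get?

Evaluate each Lagrange basis at x = 0:
L_0(0) = (5/2)·(2)·(-2)/[(-1/2)·(-1)·(-5)] = 4
L_1(0) = (3)·(2)·(-2)/[(1/2)·(-1/2)·(-9/2)] = -32/3
L_2(0) = (3)·(5/2)·(-2)/[(1)·(1/2)·(-4)] = 15/2
L_3(0) = (3)·(5/2)·(2)/[(5)·(9/2)·(4)] = 1/6
Sum: (-1)·(4) + (-8)·(-32/3) + 1·(15/2) + 7·(1/6) = 90

90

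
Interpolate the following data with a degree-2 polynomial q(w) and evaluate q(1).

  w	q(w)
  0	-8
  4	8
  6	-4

Evaluate each Lagrange basis at w = 1:
L_0(1) = (-3)·(-5)/[(-4)·(-6)] = 5/8
L_1(1) = (1)·(-5)/[(4)·(-2)] = 5/8
L_2(1) = (1)·(-3)/[(6)·(2)] = -1/4
Sum: (-8)·(5/8) + 8·(5/8) + (-4)·(-1/4) = 1

1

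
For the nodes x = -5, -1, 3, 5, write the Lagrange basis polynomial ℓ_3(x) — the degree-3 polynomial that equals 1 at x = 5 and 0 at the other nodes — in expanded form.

ℓ_3(x) = (x + 5)(x + 1)(x - 3) / [(10)·(6)·(2)]
       = (x^3 + 3x^2 - 13x - 15) / (120)

ℓ_3(x) = (1/120)x^3 + (1/40)x^2 - (13/120)x - 1/8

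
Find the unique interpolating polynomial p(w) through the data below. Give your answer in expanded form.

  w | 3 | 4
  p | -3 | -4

p(w) = -w

L_0(w) = (w - 4) / [-1] = -w + 4
L_1(w) = (w - 3) / [1] = w - 3
p(w) = (-3)·L_0 + (-4)·L_1
  (-3)·L_0(w) = 3w - 12
  (-4)·L_1(w) = -4w + 12
Adding term by term: -w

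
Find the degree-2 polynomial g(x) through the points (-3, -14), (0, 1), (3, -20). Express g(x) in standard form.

L_0(x) = x(x - 3) / [18] = (1/18)x^2 - (1/6)x
L_1(x) = (x + 3)(x - 3) / [-9] = -(1/9)x^2 + 1
L_2(x) = (x + 3)x / [18] = (1/18)x^2 + (1/6)x
g(x) = (-14)·L_0 + 1·L_1 + (-20)·L_2
  (-14)·L_0(x) = -(7/9)x^2 + (7/3)x
  1·L_1(x) = -(1/9)x^2 + 1
  (-20)·L_2(x) = -(10/9)x^2 - (10/3)x
Adding term by term: -2x^2 - x + 1

g(x) = -2x^2 - x + 1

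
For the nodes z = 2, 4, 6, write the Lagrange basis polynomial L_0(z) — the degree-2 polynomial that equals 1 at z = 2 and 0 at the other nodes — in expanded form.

L_0(z) = (1/8)z^2 - (5/4)z + 3

L_0(z) = (z - 4)(z - 6) / [(-2)·(-4)]
       = (z^2 - 10z + 24) / (8)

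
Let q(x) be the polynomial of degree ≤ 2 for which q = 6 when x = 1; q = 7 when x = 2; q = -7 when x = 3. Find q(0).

-10

Evaluate each Lagrange basis at x = 0:
L_0(0) = (-2)·(-3)/[(-1)·(-2)] = 3
L_1(0) = (-1)·(-3)/[(1)·(-1)] = -3
L_2(0) = (-1)·(-2)/[(2)·(1)] = 1
Sum: 6·(3) + 7·(-3) + (-7)·(1) = -10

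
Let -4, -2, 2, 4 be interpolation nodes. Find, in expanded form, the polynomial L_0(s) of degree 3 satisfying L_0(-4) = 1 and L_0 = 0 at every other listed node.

L_0(s) = (s + 2)(s - 2)(s - 4) / [(-2)·(-6)·(-8)]
       = (s^3 - 4s^2 - 4s + 16) / (-96)

L_0(s) = -(1/96)s^3 + (1/24)s^2 + (1/24)s - 1/6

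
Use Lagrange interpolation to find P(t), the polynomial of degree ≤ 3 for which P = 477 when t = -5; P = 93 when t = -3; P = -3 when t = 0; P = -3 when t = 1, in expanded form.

P(t) = -4t^3 + 4t - 3

Build the Lagrange basis polynomials:
L_0(t) = (t + 3)t(t - 1) / [-60] = -(1/60)t^3 - (1/30)t^2 + (1/20)t
L_1(t) = (t + 5)t(t - 1) / [24] = (1/24)t^3 + (1/6)t^2 - (5/24)t
L_2(t) = (t + 5)(t + 3)(t - 1) / [-15] = -(1/15)t^3 - (7/15)t^2 - (7/15)t + 1
L_3(t) = (t + 5)(t + 3)t / [24] = (1/24)t^3 + (1/3)t^2 + (5/8)t
P(t) = 477·L_0 + 93·L_1 + (-3)·L_2 + (-3)·L_3
  477·L_0(t) = -(159/20)t^3 - (159/10)t^2 + (477/20)t
  93·L_1(t) = (31/8)t^3 + (31/2)t^2 - (155/8)t
  (-3)·L_2(t) = (1/5)t^3 + (7/5)t^2 + (7/5)t - 3
  (-3)·L_3(t) = -(1/8)t^3 - t^2 - (15/8)t
Adding term by term: -4t^3 + 4t - 3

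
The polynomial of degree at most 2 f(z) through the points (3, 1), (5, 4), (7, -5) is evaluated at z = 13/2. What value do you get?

-13/8

Using Newton's divided-difference form:
f[3,5] = (4 - 1) / (5 - 3) = 3/2
f[5,7] = (-5 - 4) / (7 - 5) = -9/2
f[3,5,7] = (-9/2 - 3/2) / (7 - 3) = -3/2
f(13/2) = 1 + (3/2)·(7/2) + (-3/2)·(7/2)·(3/2) = -13/8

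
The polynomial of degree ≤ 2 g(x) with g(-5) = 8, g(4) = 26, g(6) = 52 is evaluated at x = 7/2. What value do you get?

83/4

Using Newton's divided-difference form:
g[-5,4] = (26 - 8) / (4 - (-5)) = 2
g[4,6] = (52 - 26) / (6 - 4) = 13
g[-5,4,6] = (13 - 2) / (6 - (-5)) = 1
g(7/2) = 8 + 2·(17/2) + 1·(17/2)·(-1/2) = 83/4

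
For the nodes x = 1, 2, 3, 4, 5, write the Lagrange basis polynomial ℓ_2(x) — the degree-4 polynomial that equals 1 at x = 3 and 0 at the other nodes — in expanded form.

ℓ_2(x) = (1/4)x^4 - 3x^3 + (49/4)x^2 - (39/2)x + 10

ℓ_2(x) = (x - 1)(x - 2)(x - 4)(x - 5) / [(2)·(1)·(-1)·(-2)]
       = (x^4 - 12x^3 + 49x^2 - 78x + 40) / (4)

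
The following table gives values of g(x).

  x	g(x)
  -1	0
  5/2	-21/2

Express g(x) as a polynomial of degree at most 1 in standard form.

L_0(x) = (x - 5/2) / [-7/2] = -(2/7)x + 5/7
L_1(x) = (x + 1) / [7/2] = (2/7)x + 2/7
g(x) = 0·L_0 + (-21/2)·L_1
  0·L_0(x) = 0
  (-21/2)·L_1(x) = -3x - 3
Adding term by term: -3x - 3

g(x) = -3x - 3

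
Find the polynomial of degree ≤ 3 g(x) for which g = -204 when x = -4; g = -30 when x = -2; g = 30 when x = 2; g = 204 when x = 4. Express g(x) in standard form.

g(x) = 3x^3 + 3x

L_0(x) = (x + 2)(x - 2)(x - 4) / [-96] = -(1/96)x^3 + (1/24)x^2 + (1/24)x - 1/6
L_1(x) = (x + 4)(x - 2)(x - 4) / [48] = (1/48)x^3 - (1/24)x^2 - (1/3)x + 2/3
L_2(x) = (x + 4)(x + 2)(x - 4) / [-48] = -(1/48)x^3 - (1/24)x^2 + (1/3)x + 2/3
L_3(x) = (x + 4)(x + 2)(x - 2) / [96] = (1/96)x^3 + (1/24)x^2 - (1/24)x - 1/6
g(x) = (-204)·L_0 + (-30)·L_1 + 30·L_2 + 204·L_3
  (-204)·L_0(x) = (17/8)x^3 - (17/2)x^2 - (17/2)x + 34
  (-30)·L_1(x) = -(5/8)x^3 + (5/4)x^2 + 10x - 20
  30·L_2(x) = -(5/8)x^3 - (5/4)x^2 + 10x + 20
  204·L_3(x) = (17/8)x^3 + (17/2)x^2 - (17/2)x - 34
Adding term by term: 3x^3 + 3x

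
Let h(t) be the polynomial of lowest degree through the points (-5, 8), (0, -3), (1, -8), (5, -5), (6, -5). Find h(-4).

188/11

Evaluate each Lagrange basis at t = -4:
L_0(-4) = (-4)·(-5)·(-9)·(-10)/[(-5)·(-6)·(-10)·(-11)] = 6/11
L_1(-4) = (1)·(-5)·(-9)·(-10)/[(5)·(-1)·(-5)·(-6)] = 3
L_2(-4) = (1)·(-4)·(-9)·(-10)/[(6)·(1)·(-4)·(-5)] = -3
L_3(-4) = (1)·(-4)·(-5)·(-10)/[(10)·(5)·(4)·(-1)] = 1
L_4(-4) = (1)·(-4)·(-5)·(-9)/[(11)·(6)·(5)·(1)] = -6/11
Sum: 8·(6/11) + (-3)·(3) + (-8)·(-3) + (-5)·(1) + (-5)·(-6/11) = 188/11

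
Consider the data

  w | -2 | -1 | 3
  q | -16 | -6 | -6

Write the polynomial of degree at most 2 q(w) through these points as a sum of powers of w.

Newton's divided differences:
q[-2,-1] = (-6 - (-16)) / (-1 - (-2)) = 10
q[-1,3] = (-6 - (-6)) / (3 - (-1)) = 0
q[-2,-1,3] = (0 - 10) / (3 - (-2)) = -2
q(w) = -16 + 10·(w + 2) + (-2)·(w + 2)(w + 1)
Expanding: q(w) = -2w^2 + 4w

q(w) = -2w^2 + 4w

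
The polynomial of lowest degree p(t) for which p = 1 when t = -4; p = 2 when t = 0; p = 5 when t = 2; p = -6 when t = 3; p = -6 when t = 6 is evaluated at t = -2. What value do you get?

-212/9

L_0(-2) = (-2)·(-4)·(-5)·(-8)/[(-4)·(-6)·(-7)·(-10)] = 4/21
L_1(-2) = (2)·(-4)·(-5)·(-8)/[(4)·(-2)·(-3)·(-6)] = 20/9
L_2(-2) = (2)·(-2)·(-5)·(-8)/[(6)·(2)·(-1)·(-4)] = -10/3
L_3(-2) = (2)·(-2)·(-4)·(-8)/[(7)·(3)·(1)·(-3)] = 128/63
L_4(-2) = (2)·(-2)·(-4)·(-5)/[(10)·(6)·(4)·(3)] = -1/9
Sum: 1·(4/21) + 2·(20/9) + 5·(-10/3) + (-6)·(128/63) + (-6)·(-1/9) = -212/9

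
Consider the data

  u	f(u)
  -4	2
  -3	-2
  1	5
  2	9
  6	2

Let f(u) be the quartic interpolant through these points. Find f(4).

956/75

Using Newton's divided-difference form:
f[-4,-3] = (-2 - 2) / (-3 - (-4)) = -4
f[-3,1] = (5 - (-2)) / (1 - (-3)) = 7/4
f[1,2] = (9 - 5) / (2 - 1) = 4
f[2,6] = (2 - 9) / (6 - 2) = -7/4
f[-4,-3,1] = (7/4 - (-4)) / (1 - (-4)) = 23/20
f[-3,1,2] = (4 - 7/4) / (2 - (-3)) = 9/20
f[1,2,6] = (-7/4 - 4) / (6 - 1) = -23/20
f[-4,-3,1,2] = (9/20 - 23/20) / (2 - (-4)) = -7/60
f[-3,1,2,6] = (-23/20 - 9/20) / (6 - (-3)) = -8/45
f[-4,-3,1,2,6] = (-8/45 - (-7/60)) / (6 - (-4)) = -11/1800
f(4) = 2 + (-4)·(8) + (23/20)·(8)·(7) + (-7/60)·(8)·(7)·(3) + (-11/1800)·(8)·(7)·(3)·(2) = 956/75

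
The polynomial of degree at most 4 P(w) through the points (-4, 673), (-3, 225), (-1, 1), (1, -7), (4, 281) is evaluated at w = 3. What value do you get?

57

L_0(3) = (6)·(4)·(2)·(-1)/[(-1)·(-3)·(-5)·(-8)] = -2/5
L_1(3) = (7)·(4)·(2)·(-1)/[(1)·(-2)·(-4)·(-7)] = 1
L_2(3) = (7)·(6)·(2)·(-1)/[(3)·(2)·(-2)·(-5)] = -7/5
L_3(3) = (7)·(6)·(4)·(-1)/[(5)·(4)·(2)·(-3)] = 7/5
L_4(3) = (7)·(6)·(4)·(2)/[(8)·(7)·(5)·(3)] = 2/5
Sum: 673·(-2/5) + 225·(1) + 1·(-7/5) + (-7)·(7/5) + 281·(2/5) = 57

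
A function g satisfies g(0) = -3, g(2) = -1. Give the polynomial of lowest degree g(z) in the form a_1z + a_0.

Build the Lagrange basis polynomials:
L_0(z) = (z - 2) / [-2] = -(1/2)z + 1
L_1(z) = z / [2] = (1/2)z
g(z) = (-3)·L_0 + (-1)·L_1
  (-3)·L_0(z) = (3/2)z - 3
  (-1)·L_1(z) = -(1/2)z
Adding term by term: z - 3

g(z) = z - 3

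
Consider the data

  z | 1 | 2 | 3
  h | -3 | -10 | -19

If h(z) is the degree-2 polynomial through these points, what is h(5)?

L_0(5) = (3)·(2)/[(-1)·(-2)] = 3
L_1(5) = (4)·(2)/[(1)·(-1)] = -8
L_2(5) = (4)·(3)/[(2)·(1)] = 6
Sum: (-3)·(3) + (-10)·(-8) + (-19)·(6) = -43

-43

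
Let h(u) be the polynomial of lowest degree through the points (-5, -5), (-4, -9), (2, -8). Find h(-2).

Evaluate each Lagrange basis at u = -2:
L_0(-2) = (2)·(-4)/[(-1)·(-7)] = -8/7
L_1(-2) = (3)·(-4)/[(1)·(-6)] = 2
L_2(-2) = (3)·(2)/[(7)·(6)] = 1/7
Sum: (-5)·(-8/7) + (-9)·(2) + (-8)·(1/7) = -94/7

-94/7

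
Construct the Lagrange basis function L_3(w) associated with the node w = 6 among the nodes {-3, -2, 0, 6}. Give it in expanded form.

L_3(w) = (w + 3)(w + 2)w / [(9)·(8)·(6)]
       = (w^3 + 5w^2 + 6w) / (432)

L_3(w) = (1/432)w^3 + (5/432)w^2 + (1/72)w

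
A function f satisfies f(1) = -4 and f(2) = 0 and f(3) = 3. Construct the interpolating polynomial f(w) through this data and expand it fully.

Newton's divided differences:
f[1,2] = (0 - (-4)) / (2 - 1) = 4
f[2,3] = (3 - 0) / (3 - 2) = 3
f[1,2,3] = (3 - 4) / (3 - 1) = -1/2
f(w) = -4 + 4·(w - 1) + (-1/2)·(w - 1)(w - 2)
Expanding: f(w) = -(1/2)w^2 + (11/2)w - 9

f(w) = -(1/2)w^2 + (11/2)w - 9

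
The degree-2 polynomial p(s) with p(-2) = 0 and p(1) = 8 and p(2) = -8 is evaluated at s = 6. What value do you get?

-496/3

Evaluate each Lagrange basis at s = 6:
L_0(6) = (5)·(4)/[(-3)·(-4)] = 5/3
L_1(6) = (8)·(4)/[(3)·(-1)] = -32/3
L_2(6) = (8)·(5)/[(4)·(1)] = 10
Sum: 0 + 8·(-32/3) + (-8)·(10) = -496/3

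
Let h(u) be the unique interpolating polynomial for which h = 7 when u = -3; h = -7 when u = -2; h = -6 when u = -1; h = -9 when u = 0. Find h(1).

Using Newton's divided-difference form:
h[-3,-2] = (-7 - 7) / (-2 - (-3)) = -14
h[-2,-1] = (-6 - (-7)) / (-1 - (-2)) = 1
h[-1,0] = (-9 - (-6)) / (0 - (-1)) = -3
h[-3,-2,-1] = (1 - (-14)) / (-1 - (-3)) = 15/2
h[-2,-1,0] = (-3 - 1) / (0 - (-2)) = -2
h[-3,-2,-1,0] = (-2 - 15/2) / (0 - (-3)) = -19/6
h(1) = 7 + (-14)·(4) + (15/2)·(4)·(3) + (-19/6)·(4)·(3)·(2) = -35

-35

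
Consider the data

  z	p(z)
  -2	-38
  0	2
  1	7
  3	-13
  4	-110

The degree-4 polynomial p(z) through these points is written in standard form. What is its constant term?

2

Build the Lagrange basis polynomials:
L_0(z) = z(z - 1)(z - 3)(z - 4) / [180] = (1/180)z^4 - (2/45)z^3 + (19/180)z^2 - (1/15)z
L_1(z) = (z + 2)(z - 1)(z - 3)(z - 4) / [-24] = -(1/24)z^4 + (1/4)z^3 - (1/8)z^2 - (13/12)z + 1
L_2(z) = (z + 2)z(z - 3)(z - 4) / [18] = (1/18)z^4 - (5/18)z^3 - (1/9)z^2 + (4/3)z
L_3(z) = (z + 2)z(z - 1)(z - 4) / [-30] = -(1/30)z^4 + (1/10)z^3 + (1/5)z^2 - (4/15)z
L_4(z) = (z + 2)z(z - 1)(z - 3) / [72] = (1/72)z^4 - (1/36)z^3 - (5/72)z^2 + (1/12)z
p(z) = (-38)·L_0 + 2·L_1 + 7·L_2 + (-13)·L_3 + (-110)·L_4
Only the constant term is needed; take it from each L_i and combine:
(-38)·(0) + 2·(1) + 7·(0) + (-13)·(0) + (-110)·(0) = 2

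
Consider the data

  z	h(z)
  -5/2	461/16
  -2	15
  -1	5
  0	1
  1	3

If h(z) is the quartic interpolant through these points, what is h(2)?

Using Newton's divided-difference form:
h[-5/2,-2] = (15 - 461/16) / (-2 - (-5/2)) = -221/8
h[-2,-1] = (5 - 15) / (-1 - (-2)) = -10
h[-1,0] = (1 - 5) / (0 - (-1)) = -4
h[0,1] = (3 - 1) / (1 - 0) = 2
h[-5/2,-2,-1] = (-10 - (-221/8)) / (-1 - (-5/2)) = 47/4
h[-2,-1,0] = (-4 - (-10)) / (0 - (-2)) = 3
h[-1,0,1] = (2 - (-4)) / (1 - (-1)) = 3
h[-5/2,-2,-1,0] = (3 - 47/4) / (0 - (-5/2)) = -7/2
h[-2,-1,0,1] = (3 - 3) / (1 - (-2)) = 0
h[-5/2,-2,-1,0,1] = (0 - (-7/2)) / (1 - (-5/2)) = 1
h(2) = 461/16 + (-221/8)·(9/2) + (47/4)·(9/2)·(4) + (-7/2)·(9/2)·(4)·(3) + 1·(9/2)·(4)·(3)·(2) = 35

35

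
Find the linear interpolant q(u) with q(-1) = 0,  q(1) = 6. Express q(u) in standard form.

q(u) = 3u + 3

Build the Lagrange basis polynomials:
L_0(u) = (u - 1) / [-2] = -(1/2)u + 1/2
L_1(u) = (u + 1) / [2] = (1/2)u + 1/2
q(u) = 0·L_0 + 6·L_1
  0·L_0(u) = 0
  6·L_1(u) = 3u + 3
Adding term by term: 3u + 3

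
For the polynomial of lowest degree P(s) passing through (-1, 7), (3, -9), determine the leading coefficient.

-4

Build the Lagrange basis polynomials:
L_0(s) = (s - 3) / [-4] = -(1/4)s + 3/4
L_1(s) = (s + 1) / [4] = (1/4)s + 1/4
P(s) = 7·L_0 + (-9)·L_1
Only the coefficient of s is needed; take it from each L_i and combine:
7·(-1/4) + (-9)·(1/4) = -4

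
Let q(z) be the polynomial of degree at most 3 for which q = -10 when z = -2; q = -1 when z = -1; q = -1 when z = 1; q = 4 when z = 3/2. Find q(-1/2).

-1

Evaluate each Lagrange basis at z = -1/2:
L_0(-1/2) = (1/2)·(-3/2)·(-2)/[(-1)·(-3)·(-7/2)] = -1/7
L_1(-1/2) = (3/2)·(-3/2)·(-2)/[(1)·(-2)·(-5/2)] = 9/10
L_2(-1/2) = (3/2)·(1/2)·(-2)/[(3)·(2)·(-1/2)] = 1/2
L_3(-1/2) = (3/2)·(1/2)·(-3/2)/[(7/2)·(5/2)·(1/2)] = -9/35
Sum: (-10)·(-1/7) + (-1)·(9/10) + (-1)·(1/2) + 4·(-9/35) = -1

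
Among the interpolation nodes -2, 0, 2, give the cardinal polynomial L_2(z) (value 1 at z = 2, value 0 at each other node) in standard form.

L_2(z) = (z + 2)z / [(4)·(2)]
       = (z^2 + 2z) / (8)

L_2(z) = (1/8)z^2 + (1/4)z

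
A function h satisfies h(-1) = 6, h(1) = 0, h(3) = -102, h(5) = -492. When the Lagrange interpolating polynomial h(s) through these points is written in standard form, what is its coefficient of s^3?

-4

Build the Lagrange basis polynomials:
L_0(s) = (s - 1)(s - 3)(s - 5) / [-48] = -(1/48)s^3 + (3/16)s^2 - (23/48)s + 5/16
L_1(s) = (s + 1)(s - 3)(s - 5) / [16] = (1/16)s^3 - (7/16)s^2 + (7/16)s + 15/16
L_2(s) = (s + 1)(s - 1)(s - 5) / [-16] = -(1/16)s^3 + (5/16)s^2 + (1/16)s - 5/16
L_3(s) = (s + 1)(s - 1)(s - 3) / [48] = (1/48)s^3 - (1/16)s^2 - (1/48)s + 1/16
h(s) = 6·L_0 + 0·L_1 + (-102)·L_2 + (-492)·L_3
Only the coefficient of s^3 is needed; take it from each L_i and combine:
6·(-1/48) + 0·(1/16) + (-102)·(-1/16) + (-492)·(1/48) = -4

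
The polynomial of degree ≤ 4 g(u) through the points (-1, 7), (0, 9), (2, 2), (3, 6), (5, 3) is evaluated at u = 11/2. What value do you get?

Evaluate each Lagrange basis at u = 11/2:
L_0(11/2) = (11/2)·(7/2)·(5/2)·(1/2)/[(-1)·(-3)·(-4)·(-6)] = 385/1152
L_1(11/2) = (13/2)·(7/2)·(5/2)·(1/2)/[(1)·(-2)·(-3)·(-5)] = -91/96
L_2(11/2) = (13/2)·(11/2)·(5/2)·(1/2)/[(3)·(2)·(-1)·(-3)] = 715/288
L_3(11/2) = (13/2)·(11/2)·(7/2)·(1/2)/[(4)·(3)·(1)·(-2)] = -1001/384
L_4(11/2) = (13/2)·(11/2)·(7/2)·(5/2)/[(6)·(5)·(3)·(2)] = 1001/576
Sum: 7·(385/1152) + 9·(-91/96) + 2·(715/288) + 6·(-1001/384) + 3·(1001/576) = -4475/384

-4475/384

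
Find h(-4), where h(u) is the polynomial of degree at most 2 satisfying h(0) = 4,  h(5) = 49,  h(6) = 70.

L_0(-4) = (-9)·(-10)/[(-5)·(-6)] = 3
L_1(-4) = (-4)·(-10)/[(5)·(-1)] = -8
L_2(-4) = (-4)·(-9)/[(6)·(1)] = 6
Sum: 4·(3) + 49·(-8) + 70·(6) = 40

40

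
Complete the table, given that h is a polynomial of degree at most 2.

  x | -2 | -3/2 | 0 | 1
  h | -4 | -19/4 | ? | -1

-4

The 3 known values determine h uniquely (degree ≤ 2).
Evaluate each Lagrange basis at x = 0:
L_0(0) = (3/2)·(-1)/[(-1/2)·(-3)] = -1
L_1(0) = (2)·(-1)/[(1/2)·(-5/2)] = 8/5
L_2(0) = (2)·(3/2)/[(3)·(5/2)] = 2/5
Sum: (-4)·(-1) + (-19/4)·(8/5) + (-1)·(2/5) = -4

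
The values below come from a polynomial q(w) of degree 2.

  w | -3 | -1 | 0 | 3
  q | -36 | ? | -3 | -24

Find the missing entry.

The 3 known values determine q uniquely (degree ≤ 2).
L_0(-1) = (-1)·(-4)/[(-3)·(-6)] = 2/9
L_1(-1) = (2)·(-4)/[(3)·(-3)] = 8/9
L_2(-1) = (2)·(-1)/[(6)·(3)] = -1/9
Sum: (-36)·(2/9) + (-3)·(8/9) + (-24)·(-1/9) = -8

-8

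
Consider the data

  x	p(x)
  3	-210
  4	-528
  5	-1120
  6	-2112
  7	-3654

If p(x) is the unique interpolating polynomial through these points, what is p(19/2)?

-177859/16

Evaluate each Lagrange basis at x = 19/2:
L_0(19/2) = (11/2)·(9/2)·(7/2)·(5/2)/[(-1)·(-2)·(-3)·(-4)] = 1155/128
L_1(19/2) = (13/2)·(9/2)·(7/2)·(5/2)/[(1)·(-1)·(-2)·(-3)] = -1365/32
L_2(19/2) = (13/2)·(11/2)·(7/2)·(5/2)/[(2)·(1)·(-1)·(-2)] = 5005/64
L_3(19/2) = (13/2)·(11/2)·(9/2)·(5/2)/[(3)·(2)·(1)·(-1)] = -2145/32
L_4(19/2) = (13/2)·(11/2)·(9/2)·(7/2)/[(4)·(3)·(2)·(1)] = 3003/128
Sum: (-210)·(1155/128) + (-528)·(-1365/32) + (-1120)·(5005/64) + (-2112)·(-2145/32) + (-3654)·(3003/128) = -177859/16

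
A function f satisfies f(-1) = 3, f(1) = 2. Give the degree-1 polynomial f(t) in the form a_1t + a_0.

f(t) = -(1/2)t + 5/2

L_0(t) = (t - 1) / [-2] = -(1/2)t + 1/2
L_1(t) = (t + 1) / [2] = (1/2)t + 1/2
f(t) = 3·L_0 + 2·L_1
  3·L_0(t) = -(3/2)t + 3/2
  2·L_1(t) = t + 1
Adding term by term: -(1/2)t + 5/2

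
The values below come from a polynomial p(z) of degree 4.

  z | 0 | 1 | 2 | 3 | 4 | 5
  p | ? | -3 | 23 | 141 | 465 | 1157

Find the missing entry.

-3

The 5 known values determine p uniquely (degree ≤ 4).
L_0(0) = (-2)·(-3)·(-4)·(-5)/[(-1)·(-2)·(-3)·(-4)] = 5
L_1(0) = (-1)·(-3)·(-4)·(-5)/[(1)·(-1)·(-2)·(-3)] = -10
L_2(0) = (-1)·(-2)·(-4)·(-5)/[(2)·(1)·(-1)·(-2)] = 10
L_3(0) = (-1)·(-2)·(-3)·(-5)/[(3)·(2)·(1)·(-1)] = -5
L_4(0) = (-1)·(-2)·(-3)·(-4)/[(4)·(3)·(2)·(1)] = 1
Sum: (-3)·(5) + 23·(-10) + 141·(10) + 465·(-5) + 1157·(1) = -3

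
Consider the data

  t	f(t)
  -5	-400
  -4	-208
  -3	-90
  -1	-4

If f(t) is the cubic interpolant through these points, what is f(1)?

2

Evaluate each Lagrange basis at t = 1:
L_0(1) = (5)·(4)·(2)/[(-1)·(-2)·(-4)] = -5
L_1(1) = (6)·(4)·(2)/[(1)·(-1)·(-3)] = 16
L_2(1) = (6)·(5)·(2)/[(2)·(1)·(-2)] = -15
L_3(1) = (6)·(5)·(4)/[(4)·(3)·(2)] = 5
Sum: (-400)·(-5) + (-208)·(16) + (-90)·(-15) + (-4)·(5) = 2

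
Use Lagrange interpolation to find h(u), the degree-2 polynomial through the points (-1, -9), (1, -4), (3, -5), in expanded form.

h(u) = -(3/4)u^2 + (5/2)u - 23/4

Build the Lagrange basis polynomials:
L_0(u) = (u - 1)(u - 3) / [8] = (1/8)u^2 - (1/2)u + 3/8
L_1(u) = (u + 1)(u - 3) / [-4] = -(1/4)u^2 + (1/2)u + 3/4
L_2(u) = (u + 1)(u - 1) / [8] = (1/8)u^2 - 1/8
h(u) = (-9)·L_0 + (-4)·L_1 + (-5)·L_2
  (-9)·L_0(u) = -(9/8)u^2 + (9/2)u - 27/8
  (-4)·L_1(u) = u^2 - 2u - 3
  (-5)·L_2(u) = -(5/8)u^2 + 5/8
Adding term by term: -(3/4)u^2 + (5/2)u - 23/4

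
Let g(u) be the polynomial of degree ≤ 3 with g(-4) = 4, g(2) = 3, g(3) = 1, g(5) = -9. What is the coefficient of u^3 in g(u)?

The leading coefficient equals the top divided difference g[-4,2,3,5].
g[-4,2] = (3 - 4) / (2 - (-4)) = -1/6
g[2,3] = (1 - 3) / (3 - 2) = -2
g[3,5] = (-9 - 1) / (5 - 3) = -5
g[-4,2,3] = (-2 - (-1/6)) / (3 - (-4)) = -11/42
g[2,3,5] = (-5 - (-2)) / (5 - 2) = -1
g[-4,2,3,5] = (-1 - (-11/42)) / (5 - (-4)) = -31/378

-31/378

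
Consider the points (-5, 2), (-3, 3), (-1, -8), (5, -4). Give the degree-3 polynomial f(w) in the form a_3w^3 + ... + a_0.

Newton's divided differences:
f[-5,-3] = (3 - 2) / (-3 - (-5)) = 1/2
f[-3,-1] = (-8 - 3) / (-1 - (-3)) = -11/2
f[-1,5] = (-4 - (-8)) / (5 - (-1)) = 2/3
f[-5,-3,-1] = (-11/2 - 1/2) / (-1 - (-5)) = -3/2
f[-3,-1,5] = (2/3 - (-11/2)) / (5 - (-3)) = 37/48
f[-5,-3,-1,5] = (37/48 - (-3/2)) / (5 - (-5)) = 109/480
f(w) = 2 + (1/2)·(w + 5) + (-3/2)·(w + 5)(w + 3) + (109/480)·(w + 5)(w + 3)(w + 1)
Expanding: f(w) = (109/480)w^3 + (87/160)w^2 - (3013/480)w - 467/32

f(w) = (109/480)w^3 + (87/160)w^2 - (3013/480)w - 467/32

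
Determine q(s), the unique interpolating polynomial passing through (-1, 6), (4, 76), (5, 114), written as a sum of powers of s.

Build the Lagrange basis polynomials:
L_0(s) = (s - 4)(s - 5) / [30] = (1/30)s^2 - (3/10)s + 2/3
L_1(s) = (s + 1)(s - 5) / [-5] = -(1/5)s^2 + (4/5)s + 1
L_2(s) = (s + 1)(s - 4) / [6] = (1/6)s^2 - (1/2)s - 2/3
q(s) = 6·L_0 + 76·L_1 + 114·L_2
  6·L_0(s) = (1/5)s^2 - (9/5)s + 4
  76·L_1(s) = -(76/5)s^2 + (304/5)s + 76
  114·L_2(s) = 19s^2 - 57s - 76
Adding term by term: 4s^2 + 2s + 4

q(s) = 4s^2 + 2s + 4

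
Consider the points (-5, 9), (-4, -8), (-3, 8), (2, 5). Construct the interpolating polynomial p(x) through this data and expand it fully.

Newton's divided differences:
p[-5,-4] = (-8 - 9) / (-4 - (-5)) = -17
p[-4,-3] = (8 - (-8)) / (-3 - (-4)) = 16
p[-3,2] = (5 - 8) / (2 - (-3)) = -3/5
p[-5,-4,-3] = (16 - (-17)) / (-3 - (-5)) = 33/2
p[-4,-3,2] = (-3/5 - 16) / (2 - (-4)) = -83/30
p[-5,-4,-3,2] = (-83/30 - 33/2) / (2 - (-5)) = -289/105
p(x) = 9 + (-17)·(x + 5) + (33/2)·(x + 5)(x + 4) + (-289/105)·(x + 5)(x + 4)(x + 3)
Expanding: p(x) = -(289/105)x^3 - (1157/70)x^2 + (449/210)x + 622/7

p(x) = -(289/105)x^3 - (1157/70)x^2 + (449/210)x + 622/7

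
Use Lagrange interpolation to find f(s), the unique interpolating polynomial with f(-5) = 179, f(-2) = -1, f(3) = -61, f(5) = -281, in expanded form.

f(s) = -2s^3 - 2s^2 + 4s - 1

L_0(s) = (s + 2)(s - 3)(s - 5) / [-240] = -(1/240)s^3 + (1/40)s^2 + (1/240)s - 1/8
L_1(s) = (s + 5)(s - 3)(s - 5) / [105] = (1/105)s^3 - (1/35)s^2 - (5/21)s + 5/7
L_2(s) = (s + 5)(s + 2)(s - 5) / [-80] = -(1/80)s^3 - (1/40)s^2 + (5/16)s + 5/8
L_3(s) = (s + 5)(s + 2)(s - 3) / [140] = (1/140)s^3 + (1/35)s^2 - (11/140)s - 3/14
f(s) = 179·L_0 + (-1)·L_1 + (-61)·L_2 + (-281)·L_3
  179·L_0(s) = -(179/240)s^3 + (179/40)s^2 + (179/240)s - 179/8
  (-1)·L_1(s) = -(1/105)s^3 + (1/35)s^2 + (5/21)s - 5/7
  (-61)·L_2(s) = (61/80)s^3 + (61/40)s^2 - (305/16)s - 305/8
  (-281)·L_3(s) = -(281/140)s^3 - (281/35)s^2 + (3091/140)s + 843/14
Adding term by term: -2s^3 - 2s^2 + 4s - 1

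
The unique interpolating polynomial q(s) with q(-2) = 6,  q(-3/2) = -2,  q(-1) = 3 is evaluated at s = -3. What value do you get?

Evaluate each Lagrange basis at s = -3:
L_0(-3) = (-3/2)·(-2)/[(-1/2)·(-1)] = 6
L_1(-3) = (-1)·(-2)/[(1/2)·(-1/2)] = -8
L_2(-3) = (-1)·(-3/2)/[(1)·(1/2)] = 3
Sum: 6·(6) + (-2)·(-8) + 3·(3) = 61

61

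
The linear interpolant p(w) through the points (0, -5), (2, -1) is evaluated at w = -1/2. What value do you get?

-6

Evaluate each Lagrange basis at w = -1/2:
L_0(-1/2) = (-5/2)/[(-2)] = 5/4
L_1(-1/2) = (-1/2)/[(2)] = -1/4
Sum: (-5)·(5/4) + (-1)·(-1/4) = -6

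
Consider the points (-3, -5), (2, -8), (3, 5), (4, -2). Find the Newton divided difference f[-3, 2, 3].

f[-3,2] = (-8 - (-5)) / (2 - (-3)) = -3/5
f[2,3] = (5 - (-8)) / (3 - 2) = 13
f[-3,2,3] = (13 - (-3/5)) / (3 - (-3)) = 34/15

34/15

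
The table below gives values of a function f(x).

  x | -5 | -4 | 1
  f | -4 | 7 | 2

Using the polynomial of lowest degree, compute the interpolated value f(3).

-28

Evaluate each Lagrange basis at x = 3:
L_0(3) = (7)·(2)/[(-1)·(-6)] = 7/3
L_1(3) = (8)·(2)/[(1)·(-5)] = -16/5
L_2(3) = (8)·(7)/[(6)·(5)] = 28/15
Sum: (-4)·(7/3) + 7·(-16/5) + 2·(28/15) = -28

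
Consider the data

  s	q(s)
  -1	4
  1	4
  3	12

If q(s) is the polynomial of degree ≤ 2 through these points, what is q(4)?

Evaluate each Lagrange basis at s = 4:
L_0(4) = (3)·(1)/[(-2)·(-4)] = 3/8
L_1(4) = (5)·(1)/[(2)·(-2)] = -5/4
L_2(4) = (5)·(3)/[(4)·(2)] = 15/8
Sum: 4·(3/8) + 4·(-5/4) + 12·(15/8) = 19

19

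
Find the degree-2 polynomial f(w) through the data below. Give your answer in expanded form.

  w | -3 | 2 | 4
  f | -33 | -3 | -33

f(w) = -3w^2 + 3w + 3

L_0(w) = (w - 2)(w - 4) / [35] = (1/35)w^2 - (6/35)w + 8/35
L_1(w) = (w + 3)(w - 4) / [-10] = -(1/10)w^2 + (1/10)w + 6/5
L_2(w) = (w + 3)(w - 2) / [14] = (1/14)w^2 + (1/14)w - 3/7
f(w) = (-33)·L_0 + (-3)·L_1 + (-33)·L_2
  (-33)·L_0(w) = -(33/35)w^2 + (198/35)w - 264/35
  (-3)·L_1(w) = (3/10)w^2 - (3/10)w - 18/5
  (-33)·L_2(w) = -(33/14)w^2 - (33/14)w + 99/7
Adding term by term: -3w^2 + 3w + 3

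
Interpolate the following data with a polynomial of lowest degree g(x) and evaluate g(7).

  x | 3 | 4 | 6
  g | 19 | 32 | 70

95

L_0(7) = (3)·(1)/[(-1)·(-3)] = 1
L_1(7) = (4)·(1)/[(1)·(-2)] = -2
L_2(7) = (4)·(3)/[(3)·(2)] = 2
Sum: 19·(1) + 32·(-2) + 70·(2) = 95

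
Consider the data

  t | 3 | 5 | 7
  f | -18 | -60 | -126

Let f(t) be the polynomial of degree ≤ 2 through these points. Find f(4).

-36

Evaluate each Lagrange basis at t = 4:
L_0(4) = (-1)·(-3)/[(-2)·(-4)] = 3/8
L_1(4) = (1)·(-3)/[(2)·(-2)] = 3/4
L_2(4) = (1)·(-1)/[(4)·(2)] = -1/8
Sum: (-18)·(3/8) + (-60)·(3/4) + (-126)·(-1/8) = -36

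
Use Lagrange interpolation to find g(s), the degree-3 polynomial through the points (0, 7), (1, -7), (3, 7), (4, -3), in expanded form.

L_0(s) = (s - 1)(s - 3)(s - 4) / [-12] = -(1/12)s^3 + (2/3)s^2 - (19/12)s + 1
L_1(s) = s(s - 3)(s - 4) / [6] = (1/6)s^3 - (7/6)s^2 + 2s
L_2(s) = s(s - 1)(s - 4) / [-6] = -(1/6)s^3 + (5/6)s^2 - (2/3)s
L_3(s) = s(s - 1)(s - 3) / [12] = (1/12)s^3 - (1/3)s^2 + (1/4)s
g(s) = 7·L_0 + (-7)·L_1 + 7·L_2 + (-3)·L_3
  7·L_0(s) = -(7/12)s^3 + (14/3)s^2 - (133/12)s + 7
  (-7)·L_1(s) = -(7/6)s^3 + (49/6)s^2 - 14s
  7·L_2(s) = -(7/6)s^3 + (35/6)s^2 - (14/3)s
  (-3)·L_3(s) = -(1/4)s^3 + s^2 - (3/4)s
Adding term by term: -(19/6)s^3 + (59/3)s^2 - (61/2)s + 7

g(s) = -(19/6)s^3 + (59/3)s^2 - (61/2)s + 7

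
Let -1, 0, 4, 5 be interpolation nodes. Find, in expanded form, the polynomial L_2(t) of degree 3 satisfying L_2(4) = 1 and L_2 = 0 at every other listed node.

L_2(t) = (t + 1)t(t - 5) / [(5)·(4)·(-1)]
       = (t^3 - 4t^2 - 5t) / (-20)

L_2(t) = -(1/20)t^3 + (1/5)t^2 + (1/4)t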